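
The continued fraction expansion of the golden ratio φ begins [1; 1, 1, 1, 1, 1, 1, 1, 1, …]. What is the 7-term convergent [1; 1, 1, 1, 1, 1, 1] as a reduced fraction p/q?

21/13

Use the convergent recurrence hₖ = aₖ·hₖ₋₁ + hₖ₋₂ (and likewise for the denominators kₖ):
a_0 = 1: 1/1
a_1 = 1: 2/1
a_2 = 1: 3/2
a_3 = 1: 5/3
a_4 = 1: 8/5
a_5 = 1: 13/8
a_6 = 1: 21/13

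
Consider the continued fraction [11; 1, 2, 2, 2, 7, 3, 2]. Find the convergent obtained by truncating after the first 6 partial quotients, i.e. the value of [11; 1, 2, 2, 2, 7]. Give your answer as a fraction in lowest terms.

1475/126

Start with 7.
2 + 1/(7/1) = 2 + 1/7 = 15/7
2 + 1/(15/7) = 2 + 7/15 = 37/15
2 + 1/(37/15) = 2 + 15/37 = 89/37
1 + 1/(89/37) = 1 + 37/89 = 126/89
11 + 1/(126/89) = 11 + 89/126 = 1475/126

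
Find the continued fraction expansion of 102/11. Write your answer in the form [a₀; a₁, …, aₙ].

⌊102/11⌋ = 9, remainder 3
⌊11/3⌋ = 3, remainder 2
⌊3/2⌋ = 1, remainder 1
⌊2/1⌋ = 2, remainder 0

[9; 3, 1, 2]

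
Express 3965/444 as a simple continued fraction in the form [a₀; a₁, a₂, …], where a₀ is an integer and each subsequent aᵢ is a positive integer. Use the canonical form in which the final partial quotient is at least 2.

3965 ÷ 444 → quotient 8, remainder 413
444 ÷ 413 → quotient 1, remainder 31
413 ÷ 31 → quotient 13, remainder 10
31 ÷ 10 → quotient 3, remainder 1
10 ÷ 1 → quotient 10, remainder 0

[8; 1, 13, 3, 10]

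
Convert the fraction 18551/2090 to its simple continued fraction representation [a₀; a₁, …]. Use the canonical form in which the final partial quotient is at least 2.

[8; 1, 7, 14, 2, 1, 1, 3]

Apply division with remainder until the remainder is 0:
⌊18551/2090⌋ = 8, remainder 1831
⌊2090/1831⌋ = 1, remainder 259
⌊1831/259⌋ = 7, remainder 18
⌊259/18⌋ = 14, remainder 7
⌊18/7⌋ = 2, remainder 4
⌊7/4⌋ = 1, remainder 3
⌊4/3⌋ = 1, remainder 1
⌊3/1⌋ = 3, remainder 0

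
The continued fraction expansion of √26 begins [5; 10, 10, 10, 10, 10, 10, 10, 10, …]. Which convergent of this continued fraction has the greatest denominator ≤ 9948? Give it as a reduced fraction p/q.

List convergents until the denominator exceeds the bound:
a_0 = 5: 5/1  (≤ bound)
a_1 = 10: 51/10  (≤ bound)
a_2 = 10: 515/101  (≤ bound)
a_3 = 10: 5201/1020  (≤ bound)
a_4 = 10: 52525/10301  (> 9948, stop)

5201/1020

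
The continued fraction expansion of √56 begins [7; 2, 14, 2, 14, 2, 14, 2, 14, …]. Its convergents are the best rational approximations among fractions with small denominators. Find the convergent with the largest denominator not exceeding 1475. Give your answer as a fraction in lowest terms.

6503/869

List convergents until the denominator exceeds the bound:
a_0 = 7: 7/1  (≤ bound)
a_1 = 2: 15/2  (≤ bound)
a_2 = 14: 217/29  (≤ bound)
a_3 = 2: 449/60  (≤ bound)
a_4 = 14: 6503/869  (≤ bound)
a_5 = 2: 13455/1798  (> 1475, stop)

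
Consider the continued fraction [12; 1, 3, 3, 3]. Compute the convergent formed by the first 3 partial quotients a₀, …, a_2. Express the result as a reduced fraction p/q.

51/4

Starting at the tail and folding back:
Start with 3.
1 + 1/(3/1) = 1 + 1/3 = 4/3
12 + 1/(4/3) = 12 + 3/4 = 51/4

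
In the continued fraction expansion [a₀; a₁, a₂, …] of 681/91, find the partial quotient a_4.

2

Run the Euclidean algorithm, recording each quotient:
681 ÷ 91 → quotient 7, remainder 44
91 ÷ 44 → quotient 2, remainder 3
44 ÷ 3 → quotient 14, remainder 2
3 ÷ 2 → quotient 1, remainder 1
2 ÷ 1 → quotient 2, remainder 0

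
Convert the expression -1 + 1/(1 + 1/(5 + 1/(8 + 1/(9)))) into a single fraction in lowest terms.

-73/447

Start with 9.
8 + 1/(9/1) = 8 + 1/9 = 73/9
5 + 1/(73/9) = 5 + 9/73 = 374/73
1 + 1/(374/73) = 1 + 73/374 = 447/374
-1 + 1/(447/374) = -1 + 374/447 = -73/447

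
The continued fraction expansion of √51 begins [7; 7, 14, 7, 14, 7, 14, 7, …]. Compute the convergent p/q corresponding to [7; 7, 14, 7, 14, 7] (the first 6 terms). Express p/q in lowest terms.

Start with 7.
14 + 1/(7/1) = 14 + 1/7 = 99/7
7 + 1/(99/7) = 7 + 7/99 = 700/99
14 + 1/(700/99) = 14 + 99/700 = 9899/700
7 + 1/(9899/700) = 7 + 700/9899 = 69993/9899
7 + 1/(69993/9899) = 7 + 9899/69993 = 499850/69993

499850/69993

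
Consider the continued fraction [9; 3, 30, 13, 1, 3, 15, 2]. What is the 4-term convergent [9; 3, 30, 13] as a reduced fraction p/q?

Starting at the tail and folding back:
Start with 13.
30 + 1/(13/1) = 30 + 1/13 = 391/13
3 + 1/(391/13) = 3 + 13/391 = 1186/391
9 + 1/(1186/391) = 9 + 391/1186 = 11065/1186

11065/1186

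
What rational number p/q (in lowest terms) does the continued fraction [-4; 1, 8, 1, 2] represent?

Build up convergents one term at a time:
a_0 = -4: -4/1
a_1 = 1: -3/1
a_2 = 8: -28/9
a_3 = 1: -31/10
a_4 = 2: -90/29

-90/29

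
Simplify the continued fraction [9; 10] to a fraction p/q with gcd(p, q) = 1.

91/10

Start with 10.
9 + 1/(10/1) = 9 + 1/10 = 91/10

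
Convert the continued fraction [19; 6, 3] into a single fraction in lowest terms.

364/19

Start with 3.
6 + 1/(3/1) = 6 + 1/3 = 19/3
19 + 1/(19/3) = 19 + 3/19 = 364/19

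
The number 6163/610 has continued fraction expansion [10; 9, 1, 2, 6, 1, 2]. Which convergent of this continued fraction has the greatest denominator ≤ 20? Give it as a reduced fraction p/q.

a_0 = 10: 10/1  (≤ bound)
a_1 = 9: 91/9  (≤ bound)
a_2 = 1: 101/10  (≤ bound)
a_3 = 2: 293/29  (> 20, stop)

101/10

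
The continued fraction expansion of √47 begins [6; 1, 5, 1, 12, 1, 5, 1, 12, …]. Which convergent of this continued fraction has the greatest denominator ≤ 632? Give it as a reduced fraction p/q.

a_0 = 6: 6/1  (≤ bound)
a_1 = 1: 7/1  (≤ bound)
a_2 = 5: 41/6  (≤ bound)
a_3 = 1: 48/7  (≤ bound)
a_4 = 12: 617/90  (≤ bound)
a_5 = 1: 665/97  (≤ bound)
a_6 = 5: 3942/575  (≤ bound)
a_7 = 1: 4607/672  (> 632, stop)

3942/575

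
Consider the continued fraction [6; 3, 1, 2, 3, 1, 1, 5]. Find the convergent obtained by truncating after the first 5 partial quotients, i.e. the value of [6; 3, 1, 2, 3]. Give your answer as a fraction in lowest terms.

Start with 3.
2 + 1/(3/1) = 2 + 1/3 = 7/3
1 + 1/(7/3) = 1 + 3/7 = 10/7
3 + 1/(10/7) = 3 + 7/10 = 37/10
6 + 1/(37/10) = 6 + 10/37 = 232/37

232/37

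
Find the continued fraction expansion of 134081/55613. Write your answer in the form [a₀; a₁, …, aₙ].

[2; 2, 2, 3, 4, 30, 4, 6]

Run the Euclidean algorithm, recording each quotient:
⌊134081/55613⌋ = 2, remainder 22855
⌊55613/22855⌋ = 2, remainder 9903
⌊22855/9903⌋ = 2, remainder 3049
⌊9903/3049⌋ = 3, remainder 756
⌊3049/756⌋ = 4, remainder 25
⌊756/25⌋ = 30, remainder 6
⌊25/6⌋ = 4, remainder 1
⌊6/1⌋ = 6, remainder 0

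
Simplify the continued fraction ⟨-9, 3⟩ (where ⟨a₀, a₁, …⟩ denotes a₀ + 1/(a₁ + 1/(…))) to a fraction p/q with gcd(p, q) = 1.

Start with 3.
-9 + 1/(3/1) = -9 + 1/3 = -26/3

-26/3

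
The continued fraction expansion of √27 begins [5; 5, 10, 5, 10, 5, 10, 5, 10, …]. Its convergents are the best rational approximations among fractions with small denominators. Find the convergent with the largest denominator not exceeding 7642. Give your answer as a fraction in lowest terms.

13775/2651

List convergents until the denominator exceeds the bound:
a_0 = 5: 5/1  (≤ bound)
a_1 = 5: 26/5  (≤ bound)
a_2 = 10: 265/51  (≤ bound)
a_3 = 5: 1351/260  (≤ bound)
a_4 = 10: 13775/2651  (≤ bound)
a_5 = 5: 70226/13515  (> 7642, stop)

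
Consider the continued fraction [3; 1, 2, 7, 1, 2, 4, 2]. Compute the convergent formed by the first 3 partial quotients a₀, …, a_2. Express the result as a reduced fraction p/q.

Start with 2.
1 + 1/(2/1) = 1 + 1/2 = 3/2
3 + 1/(3/2) = 3 + 2/3 = 11/3

11/3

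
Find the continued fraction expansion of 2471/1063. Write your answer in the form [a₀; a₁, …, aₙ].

[2; 3, 12, 3, 9]

Apply division with remainder until the remainder is 0:
⌊2471/1063⌋ = 2, remainder 345
⌊1063/345⌋ = 3, remainder 28
⌊345/28⌋ = 12, remainder 9
⌊28/9⌋ = 3, remainder 1
⌊9/1⌋ = 9, remainder 0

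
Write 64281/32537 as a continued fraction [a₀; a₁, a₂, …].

[1; 1, 40, 33, 24]

64281 ÷ 32537 → quotient 1, remainder 31744
32537 ÷ 31744 → quotient 1, remainder 793
31744 ÷ 793 → quotient 40, remainder 24
793 ÷ 24 → quotient 33, remainder 1
24 ÷ 1 → quotient 24, remainder 0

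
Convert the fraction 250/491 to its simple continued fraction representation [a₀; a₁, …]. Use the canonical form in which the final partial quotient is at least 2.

250 = 0·491 + 250, so a_0 = 0
491 = 1·250 + 241, so a_1 = 1
250 = 1·241 + 9, so a_2 = 1
241 = 26·9 + 7, so a_3 = 26
9 = 1·7 + 2, so a_4 = 1
7 = 3·2 + 1, so a_5 = 3
2 = 2·1 + 0, so a_6 = 2

[0; 1, 1, 26, 1, 3, 2]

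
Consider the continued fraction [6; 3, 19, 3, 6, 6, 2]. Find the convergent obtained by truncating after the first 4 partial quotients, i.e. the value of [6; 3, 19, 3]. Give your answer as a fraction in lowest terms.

1120/177

a_0 = 6: 6/1
a_1 = 3: 19/3
a_2 = 19: 367/58
a_3 = 3: 1120/177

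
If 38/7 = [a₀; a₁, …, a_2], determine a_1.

2

⌊38/7⌋ = 5, remainder 3
⌊7/3⌋ = 2, remainder 1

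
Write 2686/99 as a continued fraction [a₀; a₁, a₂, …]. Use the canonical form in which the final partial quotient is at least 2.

[27; 7, 1, 1, 1, 1, 2]

⌊2686/99⌋ = 27, remainder 13
⌊99/13⌋ = 7, remainder 8
⌊13/8⌋ = 1, remainder 5
⌊8/5⌋ = 1, remainder 3
⌊5/3⌋ = 1, remainder 2
⌊3/2⌋ = 1, remainder 1
⌊2/1⌋ = 2, remainder 0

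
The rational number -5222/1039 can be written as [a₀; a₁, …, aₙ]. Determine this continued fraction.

Repeatedly divide and take the remainder:
-5222 = -6·1039 + 1012, so a_0 = -6
1039 = 1·1012 + 27, so a_1 = 1
1012 = 37·27 + 13, so a_2 = 37
27 = 2·13 + 1, so a_3 = 2
13 = 13·1 + 0, so a_4 = 13

[-6; 1, 37, 2, 13]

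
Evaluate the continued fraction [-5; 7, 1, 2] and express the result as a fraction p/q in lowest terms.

Start with 2.
1 + 1/(2/1) = 1 + 1/2 = 3/2
7 + 1/(3/2) = 7 + 2/3 = 23/3
-5 + 1/(23/3) = -5 + 3/23 = -112/23

-112/23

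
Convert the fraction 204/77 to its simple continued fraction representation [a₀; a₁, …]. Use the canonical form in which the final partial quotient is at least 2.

[2; 1, 1, 1, 5, 1, 3]

⌊204/77⌋ = 2, remainder 50
⌊77/50⌋ = 1, remainder 27
⌊50/27⌋ = 1, remainder 23
⌊27/23⌋ = 1, remainder 4
⌊23/4⌋ = 5, remainder 3
⌊4/3⌋ = 1, remainder 1
⌊3/1⌋ = 3, remainder 0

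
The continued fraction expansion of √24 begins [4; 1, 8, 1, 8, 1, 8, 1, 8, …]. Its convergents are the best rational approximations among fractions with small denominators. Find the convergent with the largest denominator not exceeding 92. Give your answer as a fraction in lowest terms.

List convergents until the denominator exceeds the bound:
a_0 = 4: 4/1  (≤ bound)
a_1 = 1: 5/1  (≤ bound)
a_2 = 8: 44/9  (≤ bound)
a_3 = 1: 49/10  (≤ bound)
a_4 = 8: 436/89  (≤ bound)
a_5 = 1: 485/99  (> 92, stop)

436/89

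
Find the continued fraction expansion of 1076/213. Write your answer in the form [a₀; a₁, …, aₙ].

Run the Euclidean algorithm, recording each quotient:
1076 = 5·213 + 11, so a_0 = 5
213 = 19·11 + 4, so a_1 = 19
11 = 2·4 + 3, so a_2 = 2
4 = 1·3 + 1, so a_3 = 1
3 = 3·1 + 0, so a_4 = 3

[5; 19, 2, 1, 3]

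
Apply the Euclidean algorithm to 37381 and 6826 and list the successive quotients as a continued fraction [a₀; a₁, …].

[5; 2, 10, 29, 2, 5]

37381 ÷ 6826 → quotient 5, remainder 3251
6826 ÷ 3251 → quotient 2, remainder 324
3251 ÷ 324 → quotient 10, remainder 11
324 ÷ 11 → quotient 29, remainder 5
11 ÷ 5 → quotient 2, remainder 1
5 ÷ 1 → quotient 5, remainder 0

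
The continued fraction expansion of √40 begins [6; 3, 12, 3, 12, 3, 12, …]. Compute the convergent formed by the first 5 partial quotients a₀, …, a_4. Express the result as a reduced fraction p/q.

Start with 12.
3 + 1/(12/1) = 3 + 1/12 = 37/12
12 + 1/(37/12) = 12 + 12/37 = 456/37
3 + 1/(456/37) = 3 + 37/456 = 1405/456
6 + 1/(1405/456) = 6 + 456/1405 = 8886/1405

8886/1405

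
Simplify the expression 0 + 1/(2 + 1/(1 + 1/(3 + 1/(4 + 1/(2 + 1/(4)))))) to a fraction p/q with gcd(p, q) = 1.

Start with 4.
2 + 1/(4/1) = 2 + 1/4 = 9/4
4 + 1/(9/4) = 4 + 4/9 = 40/9
3 + 1/(40/9) = 3 + 9/40 = 129/40
1 + 1/(129/40) = 1 + 40/129 = 169/129
2 + 1/(169/129) = 2 + 129/169 = 467/169
0 + 1/(467/169) = 0 + 169/467 = 169/467

169/467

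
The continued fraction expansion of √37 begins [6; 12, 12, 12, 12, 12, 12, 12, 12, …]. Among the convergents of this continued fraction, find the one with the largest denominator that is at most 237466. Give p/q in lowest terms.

a_0 = 6: 6/1  (≤ bound)
a_1 = 12: 73/12  (≤ bound)
a_2 = 12: 882/145  (≤ bound)
a_3 = 12: 10657/1752  (≤ bound)
a_4 = 12: 128766/21169  (≤ bound)
a_5 = 12: 1555849/255780  (> 237466, stop)

128766/21169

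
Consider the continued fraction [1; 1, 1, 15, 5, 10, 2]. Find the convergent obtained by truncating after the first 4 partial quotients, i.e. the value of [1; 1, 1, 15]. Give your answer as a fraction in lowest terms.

47/31

Compute successive convergents:
a_0 = 1: 1/1
a_1 = 1: 2/1
a_2 = 1: 3/2
a_3 = 15: 47/31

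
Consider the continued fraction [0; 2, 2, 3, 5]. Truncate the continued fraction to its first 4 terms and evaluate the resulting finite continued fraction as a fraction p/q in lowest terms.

7/17

a_0 = 0: 0/1
a_1 = 2: 1/2
a_2 = 2: 2/5
a_3 = 3: 7/17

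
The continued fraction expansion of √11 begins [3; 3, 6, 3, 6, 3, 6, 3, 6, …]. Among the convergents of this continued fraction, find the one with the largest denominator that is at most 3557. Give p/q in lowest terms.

a_0 = 3: 3/1  (≤ bound)
a_1 = 3: 10/3  (≤ bound)
a_2 = 6: 63/19  (≤ bound)
a_3 = 3: 199/60  (≤ bound)
a_4 = 6: 1257/379  (≤ bound)
a_5 = 3: 3970/1197  (≤ bound)
a_6 = 6: 25077/7561  (> 3557, stop)

3970/1197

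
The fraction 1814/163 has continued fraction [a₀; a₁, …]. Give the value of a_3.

Apply division with remainder until the remainder is 0:
1814 ÷ 163 → quotient 11, remainder 21
163 ÷ 21 → quotient 7, remainder 16
21 ÷ 16 → quotient 1, remainder 5
16 ÷ 5 → quotient 3, remainder 1

3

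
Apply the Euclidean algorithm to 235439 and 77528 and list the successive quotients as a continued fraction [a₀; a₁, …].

[3; 27, 6, 2, 4, 49]

Run the Euclidean algorithm, recording each quotient:
235439 = 3·77528 + 2855, so a_0 = 3
77528 = 27·2855 + 443, so a_1 = 27
2855 = 6·443 + 197, so a_2 = 6
443 = 2·197 + 49, so a_3 = 2
197 = 4·49 + 1, so a_4 = 4
49 = 49·1 + 0, so a_5 = 49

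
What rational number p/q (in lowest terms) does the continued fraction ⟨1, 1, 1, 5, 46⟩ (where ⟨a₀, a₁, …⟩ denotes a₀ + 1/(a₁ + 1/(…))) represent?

785/508

a_0 = 1: 1/1
a_1 = 1: 2/1
a_2 = 1: 3/2
a_3 = 5: 17/11
a_4 = 46: 785/508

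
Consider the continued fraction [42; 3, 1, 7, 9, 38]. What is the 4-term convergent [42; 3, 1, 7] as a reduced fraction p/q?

Start with 7.
1 + 1/(7/1) = 1 + 1/7 = 8/7
3 + 1/(8/7) = 3 + 7/8 = 31/8
42 + 1/(31/8) = 42 + 8/31 = 1310/31

1310/31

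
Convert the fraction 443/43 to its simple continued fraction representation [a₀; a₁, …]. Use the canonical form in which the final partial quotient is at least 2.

[10; 3, 3, 4]

Repeatedly divide and take the remainder:
⌊443/43⌋ = 10, remainder 13
⌊43/13⌋ = 3, remainder 4
⌊13/4⌋ = 3, remainder 1
⌊4/1⌋ = 4, remainder 0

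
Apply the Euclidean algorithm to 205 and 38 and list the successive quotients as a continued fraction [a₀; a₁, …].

[5; 2, 1, 1, 7]

⌊205/38⌋ = 5, remainder 15
⌊38/15⌋ = 2, remainder 8
⌊15/8⌋ = 1, remainder 7
⌊8/7⌋ = 1, remainder 1
⌊7/1⌋ = 7, remainder 0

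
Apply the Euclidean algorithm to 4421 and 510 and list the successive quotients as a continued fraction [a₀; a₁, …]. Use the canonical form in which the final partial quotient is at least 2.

4421 = 8·510 + 341, so a_0 = 8
510 = 1·341 + 169, so a_1 = 1
341 = 2·169 + 3, so a_2 = 2
169 = 56·3 + 1, so a_3 = 56
3 = 3·1 + 0, so a_4 = 3

[8; 1, 2, 56, 3]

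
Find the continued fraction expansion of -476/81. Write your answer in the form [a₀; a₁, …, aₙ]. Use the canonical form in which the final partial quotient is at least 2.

[-6; 8, 10]

Run the Euclidean algorithm, recording each quotient:
⌊-476/81⌋ = -6, remainder 10
⌊81/10⌋ = 8, remainder 1
⌊10/1⌋ = 10, remainder 0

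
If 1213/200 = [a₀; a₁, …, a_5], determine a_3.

1

Apply division with remainder until the remainder is 0:
1213 ÷ 200 → quotient 6, remainder 13
200 ÷ 13 → quotient 15, remainder 5
13 ÷ 5 → quotient 2, remainder 3
5 ÷ 3 → quotient 1, remainder 2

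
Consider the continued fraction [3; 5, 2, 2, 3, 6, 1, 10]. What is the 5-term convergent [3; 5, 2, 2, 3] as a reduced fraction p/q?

a_0 = 3: 3/1
a_1 = 5: 16/5
a_2 = 2: 35/11
a_3 = 2: 86/27
a_4 = 3: 293/92

293/92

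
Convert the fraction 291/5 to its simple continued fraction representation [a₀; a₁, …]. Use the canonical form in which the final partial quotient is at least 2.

Repeatedly divide and take the remainder:
291 = 58·5 + 1, so a_0 = 58
5 = 5·1 + 0, so a_1 = 5

[58; 5]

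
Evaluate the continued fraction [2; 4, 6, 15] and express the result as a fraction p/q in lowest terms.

Collapse the nested fraction from the inside out:
Start with 15.
6 + 1/(15/1) = 6 + 1/15 = 91/15
4 + 1/(91/15) = 4 + 15/91 = 379/91
2 + 1/(379/91) = 2 + 91/379 = 849/379

849/379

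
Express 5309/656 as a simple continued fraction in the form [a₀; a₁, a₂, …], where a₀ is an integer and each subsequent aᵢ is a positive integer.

Apply division with remainder until the remainder is 0:
⌊5309/656⌋ = 8, remainder 61
⌊656/61⌋ = 10, remainder 46
⌊61/46⌋ = 1, remainder 15
⌊46/15⌋ = 3, remainder 1
⌊15/1⌋ = 15, remainder 0

[8; 10, 1, 3, 15]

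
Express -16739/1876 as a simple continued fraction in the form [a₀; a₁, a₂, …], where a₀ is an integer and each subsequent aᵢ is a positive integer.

[-9; 12, 1, 15, 9]

-16739 ÷ 1876 → quotient -9, remainder 145
1876 ÷ 145 → quotient 12, remainder 136
145 ÷ 136 → quotient 1, remainder 9
136 ÷ 9 → quotient 15, remainder 1
9 ÷ 1 → quotient 9, remainder 0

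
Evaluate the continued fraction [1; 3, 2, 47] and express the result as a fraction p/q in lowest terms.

427/332

Starting at the tail and folding back:
Start with 47.
2 + 1/(47/1) = 2 + 1/47 = 95/47
3 + 1/(95/47) = 3 + 47/95 = 332/95
1 + 1/(332/95) = 1 + 95/332 = 427/332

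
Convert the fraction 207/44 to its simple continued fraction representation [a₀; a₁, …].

[4; 1, 2, 2, 1, 1, 2]

⌊207/44⌋ = 4, remainder 31
⌊44/31⌋ = 1, remainder 13
⌊31/13⌋ = 2, remainder 5
⌊13/5⌋ = 2, remainder 3
⌊5/3⌋ = 1, remainder 2
⌊3/2⌋ = 1, remainder 1
⌊2/1⌋ = 2, remainder 0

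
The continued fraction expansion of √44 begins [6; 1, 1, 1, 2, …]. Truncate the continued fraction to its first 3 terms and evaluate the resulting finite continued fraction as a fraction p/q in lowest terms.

a_0 = 6: 6/1
a_1 = 1: 7/1
a_2 = 1: 13/2

13/2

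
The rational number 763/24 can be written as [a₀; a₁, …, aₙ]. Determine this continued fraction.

[31; 1, 3, 1, 4]

763 = 31·24 + 19, so a_0 = 31
24 = 1·19 + 5, so a_1 = 1
19 = 3·5 + 4, so a_2 = 3
5 = 1·4 + 1, so a_3 = 1
4 = 4·1 + 0, so a_4 = 4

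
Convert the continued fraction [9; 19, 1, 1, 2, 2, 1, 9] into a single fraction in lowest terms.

29253/3232

Compute successive convergents:
a_0 = 9: 9/1
a_1 = 19: 172/19
a_2 = 1: 181/20
a_3 = 1: 353/39
a_4 = 2: 887/98
a_5 = 2: 2127/235
a_6 = 1: 3014/333
a_7 = 9: 29253/3232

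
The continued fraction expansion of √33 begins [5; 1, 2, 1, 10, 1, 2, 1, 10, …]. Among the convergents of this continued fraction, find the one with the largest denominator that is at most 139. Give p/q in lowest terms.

787/137

List convergents until the denominator exceeds the bound:
a_0 = 5: 5/1  (≤ bound)
a_1 = 1: 6/1  (≤ bound)
a_2 = 2: 17/3  (≤ bound)
a_3 = 1: 23/4  (≤ bound)
a_4 = 10: 247/43  (≤ bound)
a_5 = 1: 270/47  (≤ bound)
a_6 = 2: 787/137  (≤ bound)
a_7 = 1: 1057/184  (> 139, stop)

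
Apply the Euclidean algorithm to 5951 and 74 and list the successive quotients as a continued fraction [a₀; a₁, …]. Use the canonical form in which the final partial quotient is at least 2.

Apply division with remainder until the remainder is 0:
5951 ÷ 74 → quotient 80, remainder 31
74 ÷ 31 → quotient 2, remainder 12
31 ÷ 12 → quotient 2, remainder 7
12 ÷ 7 → quotient 1, remainder 5
7 ÷ 5 → quotient 1, remainder 2
5 ÷ 2 → quotient 2, remainder 1
2 ÷ 1 → quotient 2, remainder 0

[80; 2, 2, 1, 1, 2, 2]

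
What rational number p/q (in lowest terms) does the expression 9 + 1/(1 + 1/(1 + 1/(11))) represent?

Work from the innermost term outward:
Start with 11.
1 + 1/(11/1) = 1 + 1/11 = 12/11
1 + 1/(12/11) = 1 + 11/12 = 23/12
9 + 1/(23/12) = 9 + 12/23 = 219/23

219/23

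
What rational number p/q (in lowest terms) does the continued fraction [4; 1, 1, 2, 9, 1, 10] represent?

Build up convergents one term at a time:
a_0 = 4: 4/1
a_1 = 1: 5/1
a_2 = 1: 9/2
a_3 = 2: 23/5
a_4 = 9: 216/47
a_5 = 1: 239/52
a_6 = 10: 2606/567

2606/567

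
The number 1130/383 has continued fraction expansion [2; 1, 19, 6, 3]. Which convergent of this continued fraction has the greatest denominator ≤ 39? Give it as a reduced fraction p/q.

59/20

a_0 = 2: 2/1  (≤ bound)
a_1 = 1: 3/1  (≤ bound)
a_2 = 19: 59/20  (≤ bound)
a_3 = 6: 357/121  (> 39, stop)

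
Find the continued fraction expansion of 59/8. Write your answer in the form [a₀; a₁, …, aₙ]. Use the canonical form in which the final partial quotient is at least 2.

59 = 7·8 + 3, so a_0 = 7
8 = 2·3 + 2, so a_1 = 2
3 = 1·2 + 1, so a_2 = 1
2 = 2·1 + 0, so a_3 = 2

[7; 2, 1, 2]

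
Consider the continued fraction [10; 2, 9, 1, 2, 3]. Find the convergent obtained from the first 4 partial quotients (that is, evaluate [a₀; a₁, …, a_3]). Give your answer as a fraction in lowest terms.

Build up convergents one term at a time:
a_0 = 10: 10/1
a_1 = 2: 21/2
a_2 = 9: 199/19
a_3 = 1: 220/21

220/21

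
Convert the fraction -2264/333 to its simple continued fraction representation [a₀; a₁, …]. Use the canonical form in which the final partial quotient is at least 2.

-2264 = -7·333 + 67, so a_0 = -7
333 = 4·67 + 65, so a_1 = 4
67 = 1·65 + 2, so a_2 = 1
65 = 32·2 + 1, so a_3 = 32
2 = 2·1 + 0, so a_4 = 2

[-7; 4, 1, 32, 2]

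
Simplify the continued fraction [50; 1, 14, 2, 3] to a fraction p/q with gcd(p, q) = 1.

Start with 3.
2 + 1/(3/1) = 2 + 1/3 = 7/3
14 + 1/(7/3) = 14 + 3/7 = 101/7
1 + 1/(101/7) = 1 + 7/101 = 108/101
50 + 1/(108/101) = 50 + 101/108 = 5501/108

5501/108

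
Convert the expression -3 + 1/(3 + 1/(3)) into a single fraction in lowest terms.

Use the convergent recurrence hₖ = aₖ·hₖ₋₁ + hₖ₋₂ (and likewise for the denominators kₖ):
a_0 = -3: -3/1
a_1 = 3: -8/3
a_2 = 3: -27/10

-27/10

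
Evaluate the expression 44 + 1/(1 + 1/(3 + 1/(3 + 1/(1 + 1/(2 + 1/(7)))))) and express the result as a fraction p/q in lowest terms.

a_0 = 44: 44/1
a_1 = 1: 45/1
a_2 = 3: 179/4
a_3 = 3: 582/13
a_4 = 1: 761/17
a_5 = 2: 2104/47
a_6 = 7: 15489/346

15489/346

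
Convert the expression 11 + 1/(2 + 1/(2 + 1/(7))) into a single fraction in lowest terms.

422/37

a_0 = 11: 11/1
a_1 = 2: 23/2
a_2 = 2: 57/5
a_3 = 7: 422/37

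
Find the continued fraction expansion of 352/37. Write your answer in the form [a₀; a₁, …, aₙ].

Repeatedly divide and take the remainder:
⌊352/37⌋ = 9, remainder 19
⌊37/19⌋ = 1, remainder 18
⌊19/18⌋ = 1, remainder 1
⌊18/1⌋ = 18, remainder 0

[9; 1, 1, 18]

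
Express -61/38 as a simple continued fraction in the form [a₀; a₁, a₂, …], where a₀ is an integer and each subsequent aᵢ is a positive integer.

Apply division with remainder until the remainder is 0:
-61 ÷ 38 → quotient -2, remainder 15
38 ÷ 15 → quotient 2, remainder 8
15 ÷ 8 → quotient 1, remainder 7
8 ÷ 7 → quotient 1, remainder 1
7 ÷ 1 → quotient 7, remainder 0

[-2; 2, 1, 1, 7]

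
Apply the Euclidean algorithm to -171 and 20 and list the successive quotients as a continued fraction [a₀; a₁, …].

Run the Euclidean algorithm, recording each quotient:
-171 ÷ 20 → quotient -9, remainder 9
20 ÷ 9 → quotient 2, remainder 2
9 ÷ 2 → quotient 4, remainder 1
2 ÷ 1 → quotient 2, remainder 0

[-9; 2, 4, 2]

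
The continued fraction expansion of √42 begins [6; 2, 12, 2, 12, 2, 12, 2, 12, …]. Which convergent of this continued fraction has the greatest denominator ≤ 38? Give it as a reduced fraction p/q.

162/25

a_0 = 6: 6/1  (≤ bound)
a_1 = 2: 13/2  (≤ bound)
a_2 = 12: 162/25  (≤ bound)
a_3 = 2: 337/52  (> 38, stop)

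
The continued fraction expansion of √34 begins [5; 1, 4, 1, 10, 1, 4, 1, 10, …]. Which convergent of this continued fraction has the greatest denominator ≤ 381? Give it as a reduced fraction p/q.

a_0 = 5: 5/1  (≤ bound)
a_1 = 1: 6/1  (≤ bound)
a_2 = 4: 29/5  (≤ bound)
a_3 = 1: 35/6  (≤ bound)
a_4 = 10: 379/65  (≤ bound)
a_5 = 1: 414/71  (≤ bound)
a_6 = 4: 2035/349  (≤ bound)
a_7 = 1: 2449/420  (> 381, stop)

2035/349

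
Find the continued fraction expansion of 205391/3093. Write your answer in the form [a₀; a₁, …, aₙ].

Run the Euclidean algorithm, recording each quotient:
205391 ÷ 3093 → quotient 66, remainder 1253
3093 ÷ 1253 → quotient 2, remainder 587
1253 ÷ 587 → quotient 2, remainder 79
587 ÷ 79 → quotient 7, remainder 34
79 ÷ 34 → quotient 2, remainder 11
34 ÷ 11 → quotient 3, remainder 1
11 ÷ 1 → quotient 11, remainder 0

[66; 2, 2, 7, 2, 3, 11]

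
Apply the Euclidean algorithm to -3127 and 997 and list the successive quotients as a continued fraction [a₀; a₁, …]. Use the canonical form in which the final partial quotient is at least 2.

[-4; 1, 6, 3, 45]

⌊-3127/997⌋ = -4, remainder 861
⌊997/861⌋ = 1, remainder 136
⌊861/136⌋ = 6, remainder 45
⌊136/45⌋ = 3, remainder 1
⌊45/1⌋ = 45, remainder 0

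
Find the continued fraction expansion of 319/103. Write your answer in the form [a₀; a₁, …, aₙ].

Repeatedly divide and take the remainder:
⌊319/103⌋ = 3, remainder 10
⌊103/10⌋ = 10, remainder 3
⌊10/3⌋ = 3, remainder 1
⌊3/1⌋ = 3, remainder 0

[3; 10, 3, 3]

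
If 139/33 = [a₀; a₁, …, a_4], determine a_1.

4

Apply division with remainder until the remainder is 0:
139 = 4·33 + 7, so a_0 = 4
33 = 4·7 + 5, so a_1 = 4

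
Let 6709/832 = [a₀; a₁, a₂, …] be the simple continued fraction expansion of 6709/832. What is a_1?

15

Run the Euclidean algorithm, recording each quotient:
⌊6709/832⌋ = 8, remainder 53
⌊832/53⌋ = 15, remainder 37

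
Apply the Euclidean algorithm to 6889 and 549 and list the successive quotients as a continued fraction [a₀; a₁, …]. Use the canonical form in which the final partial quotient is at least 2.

6889 ÷ 549 → quotient 12, remainder 301
549 ÷ 301 → quotient 1, remainder 248
301 ÷ 248 → quotient 1, remainder 53
248 ÷ 53 → quotient 4, remainder 36
53 ÷ 36 → quotient 1, remainder 17
36 ÷ 17 → quotient 2, remainder 2
17 ÷ 2 → quotient 8, remainder 1
2 ÷ 1 → quotient 2, remainder 0

[12; 1, 1, 4, 1, 2, 8, 2]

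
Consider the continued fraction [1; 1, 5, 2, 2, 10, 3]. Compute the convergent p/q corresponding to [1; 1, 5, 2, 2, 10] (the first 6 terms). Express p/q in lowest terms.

Starting at the tail and folding back:
Start with 10.
2 + 1/(10/1) = 2 + 1/10 = 21/10
2 + 1/(21/10) = 2 + 10/21 = 52/21
5 + 1/(52/21) = 5 + 21/52 = 281/52
1 + 1/(281/52) = 1 + 52/281 = 333/281
1 + 1/(333/281) = 1 + 281/333 = 614/333

614/333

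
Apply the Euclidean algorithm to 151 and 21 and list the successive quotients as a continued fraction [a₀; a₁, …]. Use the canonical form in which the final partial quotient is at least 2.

⌊151/21⌋ = 7, remainder 4
⌊21/4⌋ = 5, remainder 1
⌊4/1⌋ = 4, remainder 0

[7; 5, 4]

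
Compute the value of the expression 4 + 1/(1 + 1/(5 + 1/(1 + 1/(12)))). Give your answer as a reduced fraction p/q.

a_0 = 4: 4/1
a_1 = 1: 5/1
a_2 = 5: 29/6
a_3 = 1: 34/7
a_4 = 12: 437/90

437/90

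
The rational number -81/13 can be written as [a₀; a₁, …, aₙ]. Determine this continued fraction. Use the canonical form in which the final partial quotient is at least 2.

[-7; 1, 3, 3]

-81 = -7·13 + 10, so a_0 = -7
13 = 1·10 + 3, so a_1 = 1
10 = 3·3 + 1, so a_2 = 3
3 = 3·1 + 0, so a_3 = 3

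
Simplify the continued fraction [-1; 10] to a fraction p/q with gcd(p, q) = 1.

-9/10

a_0 = -1: -1/1
a_1 = 10: -9/10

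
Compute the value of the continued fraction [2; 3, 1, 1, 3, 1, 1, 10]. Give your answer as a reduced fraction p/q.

a_0 = 2: 2/1
a_1 = 3: 7/3
a_2 = 1: 9/4
a_3 = 1: 16/7
a_4 = 3: 57/25
a_5 = 1: 73/32
a_6 = 1: 130/57
a_7 = 10: 1373/602

1373/602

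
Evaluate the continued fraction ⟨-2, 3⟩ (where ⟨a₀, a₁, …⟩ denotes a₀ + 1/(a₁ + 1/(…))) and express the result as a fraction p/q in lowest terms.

-5/3

Start with 3.
-2 + 1/(3/1) = -2 + 1/3 = -5/3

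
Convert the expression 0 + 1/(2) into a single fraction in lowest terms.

a_0 = 0: 0/1
a_1 = 2: 1/2

1/2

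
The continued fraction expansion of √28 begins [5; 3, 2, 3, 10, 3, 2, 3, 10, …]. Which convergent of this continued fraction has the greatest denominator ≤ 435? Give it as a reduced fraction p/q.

1307/247

List convergents until the denominator exceeds the bound:
a_0 = 5: 5/1  (≤ bound)
a_1 = 3: 16/3  (≤ bound)
a_2 = 2: 37/7  (≤ bound)
a_3 = 3: 127/24  (≤ bound)
a_4 = 10: 1307/247  (≤ bound)
a_5 = 3: 4048/765  (> 435, stop)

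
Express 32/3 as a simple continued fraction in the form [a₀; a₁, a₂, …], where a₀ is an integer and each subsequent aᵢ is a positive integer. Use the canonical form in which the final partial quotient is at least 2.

[10; 1, 2]

Repeatedly divide and take the remainder:
32 = 10·3 + 2, so a_0 = 10
3 = 1·2 + 1, so a_1 = 1
2 = 2·1 + 0, so a_2 = 2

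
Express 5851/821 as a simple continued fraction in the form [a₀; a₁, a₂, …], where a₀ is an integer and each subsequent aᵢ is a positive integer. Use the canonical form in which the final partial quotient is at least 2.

[7; 7, 1, 8, 2, 5]

Repeatedly divide and take the remainder:
⌊5851/821⌋ = 7, remainder 104
⌊821/104⌋ = 7, remainder 93
⌊104/93⌋ = 1, remainder 11
⌊93/11⌋ = 8, remainder 5
⌊11/5⌋ = 2, remainder 1
⌊5/1⌋ = 5, remainder 0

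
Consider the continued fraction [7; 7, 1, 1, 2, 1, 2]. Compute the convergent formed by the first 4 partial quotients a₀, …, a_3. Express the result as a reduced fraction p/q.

107/15

Start with 1.
1 + 1/(1/1) = 1 + 1/1 = 2/1
7 + 1/(2/1) = 7 + 1/2 = 15/2
7 + 1/(15/2) = 7 + 2/15 = 107/15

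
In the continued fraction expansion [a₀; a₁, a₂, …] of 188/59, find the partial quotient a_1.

Repeatedly divide and take the remainder:
188 ÷ 59 → quotient 3, remainder 11
59 ÷ 11 → quotient 5, remainder 4

5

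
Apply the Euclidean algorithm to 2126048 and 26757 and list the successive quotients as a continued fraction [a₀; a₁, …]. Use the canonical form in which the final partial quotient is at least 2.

[79; 2, 5, 2, 2, 27, 1, 15]

2126048 = 79·26757 + 12245, so a_0 = 79
26757 = 2·12245 + 2267, so a_1 = 2
12245 = 5·2267 + 910, so a_2 = 5
2267 = 2·910 + 447, so a_3 = 2
910 = 2·447 + 16, so a_4 = 2
447 = 27·16 + 15, so a_5 = 27
16 = 1·15 + 1, so a_6 = 1
15 = 15·1 + 0, so a_7 = 15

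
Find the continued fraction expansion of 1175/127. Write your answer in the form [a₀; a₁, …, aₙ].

Repeatedly divide and take the remainder:
1175 ÷ 127 → quotient 9, remainder 32
127 ÷ 32 → quotient 3, remainder 31
32 ÷ 31 → quotient 1, remainder 1
31 ÷ 1 → quotient 31, remainder 0

[9; 3, 1, 31]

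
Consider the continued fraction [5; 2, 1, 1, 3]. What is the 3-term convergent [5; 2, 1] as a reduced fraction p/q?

16/3

Start with 1.
2 + 1/(1/1) = 2 + 1/1 = 3/1
5 + 1/(3/1) = 5 + 1/3 = 16/3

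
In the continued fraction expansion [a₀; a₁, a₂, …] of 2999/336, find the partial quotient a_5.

2999 = 8·336 + 311, so a_0 = 8
336 = 1·311 + 25, so a_1 = 1
311 = 12·25 + 11, so a_2 = 12
25 = 2·11 + 3, so a_3 = 2
11 = 3·3 + 2, so a_4 = 3
3 = 1·2 + 1, so a_5 = 1

1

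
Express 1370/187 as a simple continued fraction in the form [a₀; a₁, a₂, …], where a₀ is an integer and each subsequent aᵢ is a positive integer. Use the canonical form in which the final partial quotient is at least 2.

⌊1370/187⌋ = 7, remainder 61
⌊187/61⌋ = 3, remainder 4
⌊61/4⌋ = 15, remainder 1
⌊4/1⌋ = 4, remainder 0

[7; 3, 15, 4]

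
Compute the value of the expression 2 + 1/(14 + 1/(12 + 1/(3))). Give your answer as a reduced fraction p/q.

1079/521

Start with 3.
12 + 1/(3/1) = 12 + 1/3 = 37/3
14 + 1/(37/3) = 14 + 3/37 = 521/37
2 + 1/(521/37) = 2 + 37/521 = 1079/521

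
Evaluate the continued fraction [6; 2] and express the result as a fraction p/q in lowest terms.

13/2

Start with 2.
6 + 1/(2/1) = 6 + 1/2 = 13/2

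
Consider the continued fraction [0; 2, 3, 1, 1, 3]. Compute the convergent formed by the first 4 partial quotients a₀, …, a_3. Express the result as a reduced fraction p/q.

4/9

a_0 = 0: 0/1
a_1 = 2: 1/2
a_2 = 3: 3/7
a_3 = 1: 4/9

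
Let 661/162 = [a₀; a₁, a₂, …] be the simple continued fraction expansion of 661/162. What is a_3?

661 ÷ 162 → quotient 4, remainder 13
162 ÷ 13 → quotient 12, remainder 6
13 ÷ 6 → quotient 2, remainder 1
6 ÷ 1 → quotient 6, remainder 0

6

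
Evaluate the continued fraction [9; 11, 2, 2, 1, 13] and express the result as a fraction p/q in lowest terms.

9969/1097

Start with 13.
1 + 1/(13/1) = 1 + 1/13 = 14/13
2 + 1/(14/13) = 2 + 13/14 = 41/14
2 + 1/(41/14) = 2 + 14/41 = 96/41
11 + 1/(96/41) = 11 + 41/96 = 1097/96
9 + 1/(1097/96) = 9 + 96/1097 = 9969/1097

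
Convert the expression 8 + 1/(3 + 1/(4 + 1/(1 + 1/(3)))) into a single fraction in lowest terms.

507/61

Start with 3.
1 + 1/(3/1) = 1 + 1/3 = 4/3
4 + 1/(4/3) = 4 + 3/4 = 19/4
3 + 1/(19/4) = 3 + 4/19 = 61/19
8 + 1/(61/19) = 8 + 19/61 = 507/61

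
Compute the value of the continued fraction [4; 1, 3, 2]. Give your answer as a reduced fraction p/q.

Start with 2.
3 + 1/(2/1) = 3 + 1/2 = 7/2
1 + 1/(7/2) = 1 + 2/7 = 9/7
4 + 1/(9/7) = 4 + 7/9 = 43/9

43/9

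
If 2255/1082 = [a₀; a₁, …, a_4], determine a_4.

Apply division with remainder until the remainder is 0:
2255 ÷ 1082 → quotient 2, remainder 91
1082 ÷ 91 → quotient 11, remainder 81
91 ÷ 81 → quotient 1, remainder 10
81 ÷ 10 → quotient 8, remainder 1
10 ÷ 1 → quotient 10, remainder 0

10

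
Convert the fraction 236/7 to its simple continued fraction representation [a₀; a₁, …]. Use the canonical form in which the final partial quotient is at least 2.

236 ÷ 7 → quotient 33, remainder 5
7 ÷ 5 → quotient 1, remainder 2
5 ÷ 2 → quotient 2, remainder 1
2 ÷ 1 → quotient 2, remainder 0

[33; 1, 2, 2]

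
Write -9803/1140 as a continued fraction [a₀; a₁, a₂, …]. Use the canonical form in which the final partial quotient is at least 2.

Run the Euclidean algorithm, recording each quotient:
-9803 = -9·1140 + 457, so a_0 = -9
1140 = 2·457 + 226, so a_1 = 2
457 = 2·226 + 5, so a_2 = 2
226 = 45·5 + 1, so a_3 = 45
5 = 5·1 + 0, so a_4 = 5

[-9; 2, 2, 45, 5]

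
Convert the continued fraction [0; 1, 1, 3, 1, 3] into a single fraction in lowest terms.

19/34

Build up convergents one term at a time:
a_0 = 0: 0/1
a_1 = 1: 1/1
a_2 = 1: 1/2
a_3 = 3: 4/7
a_4 = 1: 5/9
a_5 = 3: 19/34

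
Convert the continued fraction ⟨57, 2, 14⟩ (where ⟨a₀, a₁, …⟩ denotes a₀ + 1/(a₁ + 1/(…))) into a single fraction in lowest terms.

1667/29

Start with 14.
2 + 1/(14/1) = 2 + 1/14 = 29/14
57 + 1/(29/14) = 57 + 14/29 = 1667/29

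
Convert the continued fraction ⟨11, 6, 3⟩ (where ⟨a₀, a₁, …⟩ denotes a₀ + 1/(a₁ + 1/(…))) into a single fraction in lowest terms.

212/19

a_0 = 11: 11/1
a_1 = 6: 67/6
a_2 = 3: 212/19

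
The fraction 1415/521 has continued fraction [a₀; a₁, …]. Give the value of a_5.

11

⌊1415/521⌋ = 2, remainder 373
⌊521/373⌋ = 1, remainder 148
⌊373/148⌋ = 2, remainder 77
⌊148/77⌋ = 1, remainder 71
⌊77/71⌋ = 1, remainder 6
⌊71/6⌋ = 11, remainder 5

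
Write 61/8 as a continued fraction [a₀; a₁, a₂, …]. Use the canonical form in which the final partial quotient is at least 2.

[7; 1, 1, 1, 2]

61 ÷ 8 → quotient 7, remainder 5
8 ÷ 5 → quotient 1, remainder 3
5 ÷ 3 → quotient 1, remainder 2
3 ÷ 2 → quotient 1, remainder 1
2 ÷ 1 → quotient 2, remainder 0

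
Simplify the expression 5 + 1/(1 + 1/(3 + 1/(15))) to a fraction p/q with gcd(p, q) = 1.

351/61

Use the convergent recurrence hₖ = aₖ·hₖ₋₁ + hₖ₋₂ (and likewise for the denominators kₖ):
a_0 = 5: 5/1
a_1 = 1: 6/1
a_2 = 3: 23/4
a_3 = 15: 351/61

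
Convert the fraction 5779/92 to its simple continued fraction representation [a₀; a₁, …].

[62; 1, 4, 2, 2, 3]

5779 ÷ 92 → quotient 62, remainder 75
92 ÷ 75 → quotient 1, remainder 17
75 ÷ 17 → quotient 4, remainder 7
17 ÷ 7 → quotient 2, remainder 3
7 ÷ 3 → quotient 2, remainder 1
3 ÷ 1 → quotient 3, remainder 0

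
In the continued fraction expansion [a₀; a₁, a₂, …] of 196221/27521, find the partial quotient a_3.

2

⌊196221/27521⌋ = 7, remainder 3574
⌊27521/3574⌋ = 7, remainder 2503
⌊3574/2503⌋ = 1, remainder 1071
⌊2503/1071⌋ = 2, remainder 361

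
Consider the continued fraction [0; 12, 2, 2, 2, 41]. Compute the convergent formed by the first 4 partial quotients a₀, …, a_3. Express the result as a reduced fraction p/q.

5/62

Work from the innermost term outward:
Start with 2.
2 + 1/(2/1) = 2 + 1/2 = 5/2
12 + 1/(5/2) = 12 + 2/5 = 62/5
0 + 1/(62/5) = 0 + 5/62 = 5/62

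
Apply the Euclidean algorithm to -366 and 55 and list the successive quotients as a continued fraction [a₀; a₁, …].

Run the Euclidean algorithm, recording each quotient:
-366 ÷ 55 → quotient -7, remainder 19
55 ÷ 19 → quotient 2, remainder 17
19 ÷ 17 → quotient 1, remainder 2
17 ÷ 2 → quotient 8, remainder 1
2 ÷ 1 → quotient 2, remainder 0

[-7; 2, 1, 8, 2]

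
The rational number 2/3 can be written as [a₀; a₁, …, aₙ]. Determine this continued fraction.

Apply division with remainder until the remainder is 0:
⌊2/3⌋ = 0, remainder 2
⌊3/2⌋ = 1, remainder 1
⌊2/1⌋ = 2, remainder 0

[0; 1, 2]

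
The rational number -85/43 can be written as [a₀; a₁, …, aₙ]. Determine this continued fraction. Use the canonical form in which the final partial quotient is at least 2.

Repeatedly divide and take the remainder:
⌊-85/43⌋ = -2, remainder 1
⌊43/1⌋ = 43, remainder 0

[-2; 43]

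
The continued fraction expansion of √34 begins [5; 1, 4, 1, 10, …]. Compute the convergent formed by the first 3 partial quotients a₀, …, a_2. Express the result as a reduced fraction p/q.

Start with 4.
1 + 1/(4/1) = 1 + 1/4 = 5/4
5 + 1/(5/4) = 5 + 4/5 = 29/5

29/5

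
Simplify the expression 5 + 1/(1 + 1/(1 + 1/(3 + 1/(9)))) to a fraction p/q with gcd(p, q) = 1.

Use the convergent recurrence hₖ = aₖ·hₖ₋₁ + hₖ₋₂ (and likewise for the denominators kₖ):
a_0 = 5: 5/1
a_1 = 1: 6/1
a_2 = 1: 11/2
a_3 = 3: 39/7
a_4 = 9: 362/65

362/65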